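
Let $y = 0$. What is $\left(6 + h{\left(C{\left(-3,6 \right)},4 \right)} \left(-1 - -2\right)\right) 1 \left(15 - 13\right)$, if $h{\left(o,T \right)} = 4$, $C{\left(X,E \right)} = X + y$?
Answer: $20$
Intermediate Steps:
$C{\left(X,E \right)} = X$ ($C{\left(X,E \right)} = X + 0 = X$)
$\left(6 + h{\left(C{\left(-3,6 \right)},4 \right)} \left(-1 - -2\right)\right) 1 \left(15 - 13\right) = \left(6 + 4 \left(-1 - -2\right)\right) 1 \left(15 - 13\right) = \left(6 + 4 \left(-1 + 2\right)\right) 1 \left(15 - 13\right) = \left(6 + 4 \cdot 1\right) 1 \cdot 2 = \left(6 + 4\right) 1 \cdot 2 = 10 \cdot 1 \cdot 2 = 10 \cdot 2 = 20$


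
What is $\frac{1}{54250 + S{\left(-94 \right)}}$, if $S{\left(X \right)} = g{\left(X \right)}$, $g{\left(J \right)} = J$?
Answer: $\frac{1}{54156} \approx 1.8465 \cdot 10^{-5}$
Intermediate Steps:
$S{\left(X \right)} = X$
$\frac{1}{54250 + S{\left(-94 \right)}} = \frac{1}{54250 - 94} = \frac{1}{54156}$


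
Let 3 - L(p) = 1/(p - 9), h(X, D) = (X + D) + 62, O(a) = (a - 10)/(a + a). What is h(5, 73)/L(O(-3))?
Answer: 5740/129 ≈ 44.496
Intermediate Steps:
O(a) = (-10 + a)/(2*a) (O(a) = (-10 + a)/((2*a)) = (-10 + a)*(1/(2*a)) = (-10 + a)/(2*a))
h(X, D) = 62 + D + X (h(X, D) = (D + X) + 62 = 62 + D + X)
L(p) = 3 - 1/(-9 + p) (L(p) = 3 - 1/(p - 9) = 3 - 1/(-9 + p))
h(5, 73)/L(O(-3)) = (62 + 73 + 5)/(((-28 + 3*((½)*(-10 - 3)/(-3)))/(-9 + (½)*(-10 - 3)/(-3)))) = 140/(((-28 + 3*((½)*(-⅓)*(-13)))/(-9 + (½)*(-⅓)*(-13)))) = 140/(((-28 + 3*(13/6))/(-9 + 13/6))) = 140/(((-28 + 13/2)/(-41/6))) = 140/((-6/41*(-43/2))) = 140/(129/41) = 140*(41/129) = 5740/129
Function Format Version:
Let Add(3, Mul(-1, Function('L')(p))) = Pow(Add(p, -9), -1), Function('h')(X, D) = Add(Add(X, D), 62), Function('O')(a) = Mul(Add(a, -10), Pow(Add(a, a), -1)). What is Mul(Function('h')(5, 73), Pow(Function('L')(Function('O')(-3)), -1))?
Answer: Rational(5740, 129) ≈ 44.496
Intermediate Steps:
Function('O')(a) = Mul(Rational(1, 2), Pow(a, -1), Add(-10, a)) (Function('O')(a) = Mul(Add(-10, a), Pow(Mul(2, a), -1)) = Mul(Add(-10, a), Mul(Rational(1, 2), Pow(a, -1))) = Mul(Rational(1, 2), Pow(a, -1), Add(-10, a)))
Function('h')(X, D) = Add(62, D, X) (Function('h')(X, D) = Add(Add(D, X), 62) = Add(62, D, X))
Function('L')(p) = Add(3, Mul(-1, Pow(Add(-9, p), -1))) (Function('L')(p) = Add(3, Mul(-1, Pow(Add(p, -9), -1))) = Add(3, Mul(-1, Pow(Add(-9, p), -1))))
Mul(Function('h')(5, 73), Pow(Function('L')(Function('O')(-3)), -1)) = Mul(Add(62, 73, 5), Pow(Mul(Pow(Add(-9, Mul(Rational(1, 2), Pow(-3, -1), Add(-10, -3))), -1), Add(-28, Mul(3, Mul(Rational(1, 2), Pow(-3, -1), Add(-10, -3))))), -1)) = Mul(140, Pow(Mul(Pow(Add(-9, Mul(Rational(1, 2), Rational(-1, 3), -13)), -1), Add(-28, Mul(3, Mul(Rational(1, 2), Rational(-1, 3), -13)))), -1)) = Mul(140, Pow(Mul(Pow(Add(-9, Rational(13, 6)), -1), Add(-28, Mul(3, Rational(13, 6)))), -1)) = Mul(140, Pow(Mul(Pow(Rational(-41, 6), -1), Add(-28, Rational(13, 2))), -1)) = Mul(140, Pow(Mul(Rational(-6, 41), Rational(-43, 2)), -1)) = Mul(140, Pow(Rational(129, 41), -1)) = Mul(140, Rational(41, 129)) = Rational(5740, 129)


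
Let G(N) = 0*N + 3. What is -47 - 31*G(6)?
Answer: -140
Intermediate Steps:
G(N) = 3 (G(N) = 0 + 3 = 3)
-47 - 31*G(6) = -47 - 31*3 = -47 - 93 = -140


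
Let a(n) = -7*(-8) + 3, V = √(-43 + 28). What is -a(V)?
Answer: -59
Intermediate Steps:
V = I*√15 (V = √(-15) = I*√15 ≈ 3.873*I)
a(n) = 59 (a(n) = 56 + 3 = 59)
-a(V) = -1*59 = -59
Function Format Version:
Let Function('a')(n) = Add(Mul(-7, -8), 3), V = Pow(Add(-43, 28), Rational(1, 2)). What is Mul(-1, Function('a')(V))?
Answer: -59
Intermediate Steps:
V = Mul(I, Pow(15, Rational(1, 2))) (V = Pow(-15, Rational(1, 2)) = Mul(I, Pow(15, Rational(1, 2))) ≈ Mul(3.8730, I))
Function('a')(n) = 59 (Function('a')(n) = Add(56, 3) = 59)
Mul(-1, Function('a')(V)) = Mul(-1, 59) = -59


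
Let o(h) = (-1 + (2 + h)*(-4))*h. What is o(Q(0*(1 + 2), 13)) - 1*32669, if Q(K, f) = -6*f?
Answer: -56303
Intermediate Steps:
o(h) = h*(-9 - 4*h) (o(h) = (-1 + (-8 - 4*h))*h = (-9 - 4*h)*h = h*(-9 - 4*h))
o(Q(0*(1 + 2), 13)) - 1*32669 = -(-6*13)*(9 + 4*(-6*13)) - 1*32669 = -1*(-78)*(9 + 4*(-78)) - 32669 = -1*(-78)*(9 - 312) - 32669 = -1*(-78)*(-303) - 32669 = -23634 - 32669 = -56303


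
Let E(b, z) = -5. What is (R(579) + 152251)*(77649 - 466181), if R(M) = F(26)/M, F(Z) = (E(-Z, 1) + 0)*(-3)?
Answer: -11416798350336/193 ≈ -5.9154e+10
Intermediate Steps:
F(Z) = 15 (F(Z) = (-5 + 0)*(-3) = -5*(-3) = 15)
R(M) = 15/M
(R(579) + 152251)*(77649 - 466181) = (15/579 + 152251)*(77649 - 466181) = (15*(1/579) + 152251)*(-388532) = (5/193 + 152251)*(-388532) = (29384448/193)*(-388532) = -11416798350336/193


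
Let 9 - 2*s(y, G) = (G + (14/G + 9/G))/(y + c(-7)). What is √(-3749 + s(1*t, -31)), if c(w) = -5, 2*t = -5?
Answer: I*√360049810/310 ≈ 61.21*I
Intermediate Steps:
t = -5/2 (t = (½)*(-5) = -5/2 ≈ -2.5000)
s(y, G) = 9/2 - (G + 23/G)/(2*(-5 + y)) (s(y, G) = 9/2 - (G + (14/G + 9/G))/(2*(y - 5)) = 9/2 - (G + 23/G)/(2*(-5 + y)))
√(-3749 + s(1*t, -31)) = √(-3749 + (½)*(-23 - 1*(-31)² - 45*(-31) + 9*(-31)*(1*(-5/2)))/(-31*(-5 + 1*(-5/2)))) = √(-3749 + (½)*(-1/31)*(-23 - 1*961 + 1395 + 9*(-31)*(-5/2))/(-5 - 5/2)) = √(-3749 + (½)*(-1/31)*(-23 - 961 + 1395 + 1395/2)/(-15/2)) = √(-3749 + (½)*(-1/31)*(-2/15)*(2217/2)) = √(-3749 + 739/310) = √(-1161451/310) = I*√360049810/310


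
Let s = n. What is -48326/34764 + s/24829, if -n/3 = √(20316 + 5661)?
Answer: -24163/17382 - 3*√25977/24829 ≈ -1.4096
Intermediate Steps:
n = -3*√25977 (n = -3*√(20316 + 5661) = -3*√25977 ≈ -483.52)
s = -3*√25977 ≈ -483.52
-48326/34764 + s/24829 = -48326/34764 - 3*√25977/24829 = -48326*1/34764 - 3*√25977*(1/24829) = -24163/17382 - 3*√25977/24829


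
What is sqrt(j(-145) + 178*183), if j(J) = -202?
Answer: 2*sqrt(8093) ≈ 179.92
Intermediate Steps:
sqrt(j(-145) + 178*183) = sqrt(-202 + 178*183) = sqrt(-202 + 32574) = sqrt(32372) = 2*sqrt(8093)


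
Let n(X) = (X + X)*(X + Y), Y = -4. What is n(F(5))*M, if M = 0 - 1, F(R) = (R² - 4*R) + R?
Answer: -120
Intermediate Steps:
F(R) = R² - 3*R
M = -1
n(X) = 2*X*(-4 + X) (n(X) = (X + X)*(X - 4) = (2*X)*(-4 + X) = 2*X*(-4 + X))
n(F(5))*M = (2*(5*(-3 + 5))*(-4 + 5*(-3 + 5)))*(-1) = (2*(5*2)*(-4 + 5*2))*(-1) = (2*10*(-4 + 10))*(-1) = (2*10*6)*(-1) = 120*(-1) = -120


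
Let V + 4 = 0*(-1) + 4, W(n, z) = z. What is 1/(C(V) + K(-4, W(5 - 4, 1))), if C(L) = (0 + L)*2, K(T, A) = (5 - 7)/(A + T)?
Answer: 3/2 ≈ 1.5000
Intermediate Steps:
K(T, A) = -2/(A + T)
V = 0 (V = -4 + (0*(-1) + 4) = -4 + (0 + 4) = -4 + 4 = 0)
C(L) = 2*L (C(L) = L*2 = 2*L)
1/(C(V) + K(-4, W(5 - 4, 1))) = 1/(2*0 - 2/(1 - 4)) = 1/(0 - 2/(-3)) = 1/(0 - 2*(-⅓)) = 1/(0 + ⅔) = 1/(⅔) = 3/2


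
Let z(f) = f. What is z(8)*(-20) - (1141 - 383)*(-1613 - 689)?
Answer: 1744756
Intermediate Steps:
z(8)*(-20) - (1141 - 383)*(-1613 - 689) = 8*(-20) - (1141 - 383)*(-1613 - 689) = -160 - 758*(-2302) = -160 - 1*(-1744916) = -160 + 1744916 = 1744756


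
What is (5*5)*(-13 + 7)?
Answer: -150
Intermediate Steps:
(5*5)*(-13 + 7) = 25*(-6) = -150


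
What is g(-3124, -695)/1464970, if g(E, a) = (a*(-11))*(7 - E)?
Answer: 4787299/292994 ≈ 16.339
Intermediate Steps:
g(E, a) = -11*a*(7 - E) (g(E, a) = (-11*a)*(7 - E) = -11*a*(7 - E))
g(-3124, -695)/1464970 = (11*(-695)*(-7 - 3124))/1464970 = (11*(-695)*(-3131))*(1/1464970) = 23936495*(1/1464970) = 4787299/292994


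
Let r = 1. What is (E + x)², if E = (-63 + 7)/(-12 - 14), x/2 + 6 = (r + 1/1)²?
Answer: 576/169 ≈ 3.4083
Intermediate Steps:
x = -4 (x = -12 + 2*(1 + 1/1)² = -12 + 2*(1 + 1)² = -12 + 2*2² = -12 + 2*4 = -12 + 8 = -4)
E = 28/13 (E = -56/(-26) = -56*(-1/26) = 28/13 ≈ 2.1538)
(E + x)² = (28/13 - 4)² = (-24/13)² = 576/169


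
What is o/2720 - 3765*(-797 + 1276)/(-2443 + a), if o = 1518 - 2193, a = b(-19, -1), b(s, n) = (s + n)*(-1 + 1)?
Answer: 980738835/1328992 ≈ 737.96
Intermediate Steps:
b(s, n) = 0 (b(s, n) = (n + s)*0 = 0)
a = 0
o = -675
o/2720 - 3765*(-797 + 1276)/(-2443 + a) = -675/2720 - 3765*(-797 + 1276)/(-2443 + 0) = -675*1/2720 - 3765/((-2443/479)) = -135/544 - 3765/((-2443*1/479)) = -135/544 - 3765/(-2443/479) = -135/544 - 3765*(-479/2443) = -135/544 + 1803435/2443 = 980738835/1328992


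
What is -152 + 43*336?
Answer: 14296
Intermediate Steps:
-152 + 43*336 = -152 + 14448 = 14296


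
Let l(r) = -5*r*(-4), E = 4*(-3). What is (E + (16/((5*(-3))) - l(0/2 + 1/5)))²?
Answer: 65536/225 ≈ 291.27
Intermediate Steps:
E = -12
l(r) = 20*r
(E + (16/((5*(-3))) - l(0/2 + 1/5)))² = (-12 + (16/((5*(-3))) - 20*(0/2 + 1/5)))² = (-12 + (16/(-15) - 20*(0*(½) + 1*(⅕))))² = (-12 + (16*(-1/15) - 20*(0 + ⅕)))² = (-12 + (-16/15 - 20/5))² = (-12 + (-16/15 - 1*4))² = (-12 + (-16/15 - 4))² = (-12 - 76/15)² = (-256/15)² = 65536/225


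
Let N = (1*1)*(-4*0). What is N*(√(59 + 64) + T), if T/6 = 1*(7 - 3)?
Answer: 0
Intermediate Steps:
T = 24 (T = 6*(1*(7 - 3)) = 6*(1*4) = 6*4 = 24)
N = 0 (N = 1*0 = 0)
N*(√(59 + 64) + T) = 0*(√(59 + 64) + 24) = 0*(√123 + 24) = 0*(24 + √123) = 0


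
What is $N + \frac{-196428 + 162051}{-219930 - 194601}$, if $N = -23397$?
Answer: $- \frac{3232915810}{138177} \approx -23397.0$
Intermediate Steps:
$N + \frac{-196428 + 162051}{-219930 - 194601} = -23397 + \frac{-196428 + 162051}{-219930 - 194601} = -23397 - \frac{34377}{-414531} = -23397 - - \frac{11459}{138177} = -23397 + \frac{11459}{138177} = - \frac{3232915810}{138177}$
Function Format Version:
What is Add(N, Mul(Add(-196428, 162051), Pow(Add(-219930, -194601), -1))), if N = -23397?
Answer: Rational(-3232915810, 138177) ≈ -23397.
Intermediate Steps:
Add(N, Mul(Add(-196428, 162051), Pow(Add(-219930, -194601), -1))) = Add(-23397, Mul(Add(-196428, 162051), Pow(Add(-219930, -194601), -1))) = Add(-23397, Mul(-34377, Pow(-414531, -1))) = Add(-23397, Mul(-34377, Rational(-1, 414531))) = Add(-23397, Rational(11459, 138177)) = Rational(-3232915810, 138177)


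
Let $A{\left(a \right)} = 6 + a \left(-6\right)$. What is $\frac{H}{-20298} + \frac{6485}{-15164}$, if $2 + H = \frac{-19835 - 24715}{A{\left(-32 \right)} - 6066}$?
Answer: $- \frac{157867091}{368906001} \approx -0.42793$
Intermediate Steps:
$A{\left(a \right)} = 6 - 6 a$
$H = \frac{1823}{326}$ ($H = -2 + \frac{-19835 - 24715}{\left(6 - -192\right) - 6066} = -2 - \frac{44550}{\left(6 + 192\right) - 6066} = -2 - \frac{44550}{198 - 6066} = -2 - \frac{44550}{-5868} = -2 - - \frac{2475}{326} = -2 + \frac{2475}{326} = \frac{1823}{326} \approx 5.592$)
$\frac{H}{-20298} + \frac{6485}{-15164} = \frac{1823}{326 \left(-20298\right)} + \frac{6485}{-15164} = \frac{1823}{326} \left(- \frac{1}{20298}\right) + 6485 \left(- \frac{1}{15164}\right) = - \frac{1823}{6617148} - \frac{6485}{15164} = - \frac{157867091}{368906001}$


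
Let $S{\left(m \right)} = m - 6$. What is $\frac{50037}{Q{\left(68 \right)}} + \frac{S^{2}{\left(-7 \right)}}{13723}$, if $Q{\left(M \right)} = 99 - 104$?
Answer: $- \frac{686656906}{68615} \approx -10007.0$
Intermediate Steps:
$S{\left(m \right)} = -6 + m$
$Q{\left(M \right)} = -5$ ($Q{\left(M \right)} = 99 - 104 = -5$)
$\frac{50037}{Q{\left(68 \right)}} + \frac{S^{2}{\left(-7 \right)}}{13723} = \frac{50037}{-5} + \frac{\left(-6 - 7\right)^{2}}{13723} = 50037 \left(- \frac{1}{5}\right) + \left(-13\right)^{2} \cdot \frac{1}{13723} = - \frac{50037}{5} + 169 \cdot \frac{1}{13723} = - \frac{50037}{5} + \frac{169}{13723} = - \frac{686656906}{68615}$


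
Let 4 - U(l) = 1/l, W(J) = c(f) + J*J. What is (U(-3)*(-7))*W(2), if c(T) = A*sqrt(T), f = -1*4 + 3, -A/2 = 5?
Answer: -364/3 + 910*I/3 ≈ -121.33 + 303.33*I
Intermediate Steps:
A = -10 (A = -2*5 = -10)
f = -1 (f = -4 + 3 = -1)
c(T) = -10*sqrt(T)
W(J) = J**2 - 10*I (W(J) = -10*I + J*J = -10*I + J**2 = J**2 - 10*I)
U(l) = 4 - 1/l
(U(-3)*(-7))*W(2) = ((4 - 1/(-3))*(-7))*(2**2 - 10*I) = ((4 - 1*(-1/3))*(-7))*(4 - 10*I) = ((4 + 1/3)*(-7))*(4 - 10*I) = ((13/3)*(-7))*(4 - 10*I) = -91*(4 - 10*I)/3 = -364/3 + 910*I/3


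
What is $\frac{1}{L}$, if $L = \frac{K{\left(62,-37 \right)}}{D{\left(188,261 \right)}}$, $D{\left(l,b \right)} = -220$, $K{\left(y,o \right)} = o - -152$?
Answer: $- \frac{44}{23} \approx -1.913$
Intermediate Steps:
$K{\left(y,o \right)} = 152 + o$ ($K{\left(y,o \right)} = o + 152 = 152 + o$)
$L = - \frac{23}{44}$ ($L = \frac{152 - 37}{-220} = 115 \left(- \frac{1}{220}\right) = - \frac{23}{44} \approx -0.52273$)
$\frac{1}{L} = \frac{1}{- \frac{23}{44}} = - \frac{44}{23}$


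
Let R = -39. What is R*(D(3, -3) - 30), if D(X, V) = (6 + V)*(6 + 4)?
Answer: 0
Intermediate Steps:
D(X, V) = 60 + 10*V (D(X, V) = (6 + V)*10 = 60 + 10*V)
R*(D(3, -3) - 30) = -39*((60 + 10*(-3)) - 30) = -39*((60 - 30) - 30) = -39*(30 - 30) = -39*0 = 0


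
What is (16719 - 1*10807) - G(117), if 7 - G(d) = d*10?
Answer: 7075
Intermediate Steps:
G(d) = 7 - 10*d (G(d) = 7 - d*10 = 7 - 10*d)
(16719 - 1*10807) - G(117) = (16719 - 1*10807) - (7 - 10*117) = (16719 - 10807) - (7 - 1170) = 5912 - 1*(-1163) = 5912 + 1163 = 7075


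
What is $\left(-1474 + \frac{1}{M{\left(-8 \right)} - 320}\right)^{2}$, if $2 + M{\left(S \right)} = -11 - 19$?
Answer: $\frac{269204284801}{123904} \approx 2.1727 \cdot 10^{6}$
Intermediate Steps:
$M{\left(S \right)} = -32$ ($M{\left(S \right)} = -2 - 30 = -32$)
$\left(-1474 + \frac{1}{M{\left(-8 \right)} - 320}\right)^{2} = \left(-1474 + \frac{1}{-32 - 320}\right)^{2} = \left(-1474 + \frac{1}{-352}\right)^{2} = \left(-1474 - \frac{1}{352}\right)^{2} = \left(- \frac{518849}{352}\right)^{2} = \frac{269204284801}{123904}$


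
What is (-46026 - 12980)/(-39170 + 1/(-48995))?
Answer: 2890998970/1919134151 ≈ 1.5064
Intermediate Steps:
(-46026 - 12980)/(-39170 + 1/(-48995)) = -59006/(-39170 - 1/48995) = -59006/(-1919134151/48995) = -59006*(-48995/1919134151) = 2890998970/1919134151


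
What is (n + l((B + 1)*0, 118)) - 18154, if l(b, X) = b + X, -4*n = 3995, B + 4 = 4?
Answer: -76139/4 ≈ -19035.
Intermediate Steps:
B = 0 (B = -4 + 4 = 0)
n = -3995/4 (n = -¼*3995 = -3995/4 ≈ -998.75)
l(b, X) = X + b
(n + l((B + 1)*0, 118)) - 18154 = (-3995/4 + (118 + (0 + 1)*0)) - 18154 = (-3995/4 + (118 + 1*0)) - 18154 = (-3995/4 + (118 + 0)) - 18154 = (-3995/4 + 118) - 18154 = -3523/4 - 18154 = -76139/4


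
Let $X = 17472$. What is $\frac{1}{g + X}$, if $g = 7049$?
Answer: $\frac{1}{24521} \approx 4.0781 \cdot 10^{-5}$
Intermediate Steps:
$\frac{1}{g + X} = \frac{1}{7049 + 17472} = \frac{1}{24521}$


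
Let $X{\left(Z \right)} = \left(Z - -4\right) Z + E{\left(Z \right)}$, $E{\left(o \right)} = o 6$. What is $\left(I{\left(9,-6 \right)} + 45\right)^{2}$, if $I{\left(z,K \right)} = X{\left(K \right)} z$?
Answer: $29241$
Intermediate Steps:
$E{\left(o \right)} = 6 o$
$X{\left(Z \right)} = 6 Z + Z \left(4 + Z\right)$ ($X{\left(Z \right)} = \left(Z - -4\right) Z + 6 Z = \left(Z + 4\right) Z + 6 Z = \left(4 + Z\right) Z + 6 Z = Z \left(4 + Z\right) + 6 Z = 6 Z + Z \left(4 + Z\right)$)
$I{\left(z,K \right)} = K z \left(10 + K\right)$ ($I{\left(z,K \right)} = K \left(10 + K\right) z = K z \left(10 + K\right)$)
$\left(I{\left(9,-6 \right)} + 45\right)^{2} = \left(\left(-6\right) 9 \left(10 - 6\right) + 45\right)^{2} = \left(\left(-6\right) 9 \cdot 4 + 45\right)^{2} = \left(-216 + 45\right)^{2} = \left(-171\right)^{2} = 29241$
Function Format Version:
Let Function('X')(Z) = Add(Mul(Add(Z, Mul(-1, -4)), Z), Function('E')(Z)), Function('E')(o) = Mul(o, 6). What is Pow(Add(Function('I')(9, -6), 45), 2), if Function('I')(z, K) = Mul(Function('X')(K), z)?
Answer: 29241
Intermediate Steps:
Function('E')(o) = Mul(6, o)
Function('X')(Z) = Add(Mul(6, Z), Mul(Z, Add(4, Z))) (Function('X')(Z) = Add(Mul(Add(Z, Mul(-1, -4)), Z), Mul(6, Z)) = Add(Mul(Add(Z, 4), Z), Mul(6, Z)) = Add(Mul(Add(4, Z), Z), Mul(6, Z)) = Add(Mul(Z, Add(4, Z)), Mul(6, Z)) = Add(Mul(6, Z), Mul(Z, Add(4, Z))))
Function('I')(z, K) = Mul(K, z, Add(10, K)) (Function('I')(z, K) = Mul(Mul(K, Add(10, K)), z) = Mul(K, z, Add(10, K)))
Pow(Add(Function('I')(9, -6), 45), 2) = Pow(Add(Mul(-6, 9, Add(10, -6)), 45), 2) = Pow(Add(Mul(-6, 9, 4), 45), 2) = Pow(Add(-216, 45), 2) = Pow(-171, 2) = 29241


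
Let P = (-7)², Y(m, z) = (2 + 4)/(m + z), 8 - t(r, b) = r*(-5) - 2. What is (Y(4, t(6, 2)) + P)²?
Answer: 1168561/484 ≈ 2414.4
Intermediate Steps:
t(r, b) = 10 + 5*r (t(r, b) = 8 - (r*(-5) - 2) = 8 - (-5*r - 2) = 8 - (-2 - 5*r) = 8 + (2 + 5*r) = 10 + 5*r)
Y(m, z) = 6/(m + z)
P = 49
(Y(4, t(6, 2)) + P)² = (6/(4 + (10 + 5*6)) + 49)² = (6/(4 + (10 + 30)) + 49)² = (6/(4 + 40) + 49)² = (6/44 + 49)² = (6*(1/44) + 49)² = (3/22 + 49)² = (1081/22)² = 1168561/484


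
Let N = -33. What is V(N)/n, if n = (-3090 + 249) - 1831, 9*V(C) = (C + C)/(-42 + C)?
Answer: -11/525600 ≈ -2.0928e-5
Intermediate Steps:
V(C) = 2*C/(9*(-42 + C)) (V(C) = ((C + C)/(-42 + C))/9 = ((2*C)/(-42 + C))/9 = (2*C/(-42 + C))/9 = 2*C/(9*(-42 + C)))
n = -4672 (n = -2841 - 1831 = -4672)
V(N)/n = ((2/9)*(-33)/(-42 - 33))/(-4672) = ((2/9)*(-33)/(-75))*(-1/4672) = ((2/9)*(-33)*(-1/75))*(-1/4672) = (22/225)*(-1/4672) = -11/525600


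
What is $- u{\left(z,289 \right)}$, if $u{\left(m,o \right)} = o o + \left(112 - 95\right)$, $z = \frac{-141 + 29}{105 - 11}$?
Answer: $-83538$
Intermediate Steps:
$z = - \frac{56}{47}$ ($z = - \frac{112}{94} = \left(-112\right) \frac{1}{94} = - \frac{56}{47} \approx -1.1915$)
$u{\left(m,o \right)} = 17 + o^{2}$ ($u{\left(m,o \right)} = o^{2} + \left(112 - 95\right) = o^{2} + 17 = 17 + o^{2}$)
$- u{\left(z,289 \right)} = - (17 + 289^{2}) = - (17 + 83521) = \left(-1\right) 83538 = -83538$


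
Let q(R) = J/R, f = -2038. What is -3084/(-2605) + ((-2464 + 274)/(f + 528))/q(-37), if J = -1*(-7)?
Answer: -17848527/2753485 ≈ -6.4822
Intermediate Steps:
J = 7
q(R) = 7/R
-3084/(-2605) + ((-2464 + 274)/(f + 528))/q(-37) = -3084/(-2605) + ((-2464 + 274)/(-2038 + 528))/((7/(-37))) = -3084*(-1/2605) + (-2190/(-1510))/((7*(-1/37))) = 3084/2605 + (-2190*(-1/1510))/(-7/37) = 3084/2605 + (219/151)*(-37/7) = 3084/2605 - 8103/1057 = -17848527/2753485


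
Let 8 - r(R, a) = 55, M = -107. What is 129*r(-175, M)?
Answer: -6063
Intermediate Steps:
r(R, a) = -47 (r(R, a) = 8 - 1*55 = 8 - 55 = -47)
129*r(-175, M) = 129*(-47) = -6063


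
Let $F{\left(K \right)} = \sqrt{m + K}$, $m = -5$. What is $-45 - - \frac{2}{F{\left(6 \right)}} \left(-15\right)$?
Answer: $-75$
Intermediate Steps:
$F{\left(K \right)} = \sqrt{-5 + K}$
$-45 - - \frac{2}{F{\left(6 \right)}} \left(-15\right) = -45 - - \frac{2}{\sqrt{-5 + 6}} \left(-15\right) = -45 - - \frac{2}{\sqrt{1}} \left(-15\right) = -45 - - \frac{2}{1} \left(-15\right) = -45 - \left(-2\right) 1 \left(-15\right) = -45 - \left(-2\right) \left(-15\right) = -45 - 30 = -75$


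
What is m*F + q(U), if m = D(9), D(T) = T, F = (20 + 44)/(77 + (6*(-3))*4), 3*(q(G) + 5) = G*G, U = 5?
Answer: 1778/15 ≈ 118.53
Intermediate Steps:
q(G) = -5 + G²/3 (q(G) = -5 + (G*G)/3 = -5 + G²/3)
F = 64/5 (F = 64/(77 - 18*4) = 64/(77 - 72) = 64/5 ≈ 12.800)
m = 9
m*F + q(U) = 9*(64/5) + (-5 + (⅓)*5²) = 576/5 + (-5 + (⅓)*25) = 576/5 + (-5 + 25/3) = 576/5 + 10/3 = 1778/15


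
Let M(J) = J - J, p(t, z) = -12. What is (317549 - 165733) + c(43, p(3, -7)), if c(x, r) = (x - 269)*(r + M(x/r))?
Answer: 154528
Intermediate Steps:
M(J) = 0
c(x, r) = r*(-269 + x) (c(x, r) = (x - 269)*(r + 0) = (-269 + x)*r = r*(-269 + x))
(317549 - 165733) + c(43, p(3, -7)) = (317549 - 165733) - 12*(-269 + 43) = 151816 - 12*(-226) = 151816 + 2712 = 154528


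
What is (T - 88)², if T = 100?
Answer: 144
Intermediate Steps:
(T - 88)² = (100 - 88)² = 12² = 144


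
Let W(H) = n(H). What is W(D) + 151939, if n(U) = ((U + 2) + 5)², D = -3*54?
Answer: 175964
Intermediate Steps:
D = -162
n(U) = (7 + U)² (n(U) = ((2 + U) + 5)² = (7 + U)²)
W(H) = (7 + H)²
W(D) + 151939 = (7 - 162)² + 151939 = (-155)² + 151939 = 24025 + 151939 = 175964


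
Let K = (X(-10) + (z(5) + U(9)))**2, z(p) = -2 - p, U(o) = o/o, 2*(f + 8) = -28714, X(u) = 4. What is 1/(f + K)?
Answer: -1/14361 ≈ -6.9633e-5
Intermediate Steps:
f = -14365 (f = -8 + (1/2)*(-28714) = -8 - 14357 = -14365)
U(o) = 1
K = 4 (K = (4 + ((-2 - 1*5) + 1))**2 = (4 + ((-2 - 5) + 1))**2 = (4 + (-7 + 1))**2 = (4 - 6)**2 = (-2)**2 = 4)
1/(f + K) = 1/(-14365 + 4) = 1/(-14361) = -1/14361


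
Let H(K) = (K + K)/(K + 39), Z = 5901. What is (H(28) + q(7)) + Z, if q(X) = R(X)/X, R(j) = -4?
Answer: 2767693/469 ≈ 5901.3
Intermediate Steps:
q(X) = -4/X
H(K) = 2*K/(39 + K) (H(K) = (2*K)/(39 + K) = 2*K/(39 + K))
(H(28) + q(7)) + Z = (2*28/(39 + 28) - 4/7) + 5901 = (2*28/67 - 4*1/7) + 5901 = (2*28*(1/67) - 4/7) + 5901 = (56/67 - 4/7) + 5901 = 124/469 + 5901 = 2767693/469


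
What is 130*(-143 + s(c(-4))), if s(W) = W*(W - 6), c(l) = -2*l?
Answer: -16510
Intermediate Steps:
s(W) = W*(-6 + W)
130*(-143 + s(c(-4))) = 130*(-143 + (-2*(-4))*(-6 - 2*(-4))) = 130*(-143 + 8*(-6 + 8)) = 130*(-143 + 8*2) = 130*(-143 + 16) = 130*(-127) = -16510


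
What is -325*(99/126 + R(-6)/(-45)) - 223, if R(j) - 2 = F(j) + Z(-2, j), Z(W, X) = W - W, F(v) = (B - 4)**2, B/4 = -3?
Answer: 58169/42 ≈ 1385.0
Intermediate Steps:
B = -12 (B = 4*(-3) = -12)
F(v) = 256 (F(v) = (-12 - 4)**2 = (-16)**2 = 256)
Z(W, X) = 0
R(j) = 258 (R(j) = 2 + (256 + 0) = 2 + 256 = 258)
-325*(99/126 + R(-6)/(-45)) - 223 = -325*(99/126 + 258/(-45)) - 223 = -325*(99*(1/126) + 258*(-1/45)) - 223 = -325*(11/14 - 86/15) - 223 = -325*(-1039/210) - 223 = 67535/42 - 223 = 58169/42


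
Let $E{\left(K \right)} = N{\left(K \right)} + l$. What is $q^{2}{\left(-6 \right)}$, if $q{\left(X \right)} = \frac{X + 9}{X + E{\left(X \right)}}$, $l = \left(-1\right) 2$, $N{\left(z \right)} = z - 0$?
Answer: $\frac{9}{196} \approx 0.045918$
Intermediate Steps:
$N{\left(z \right)} = z$ ($N{\left(z \right)} = z + 0 = z$)
$l = -2$
$E{\left(K \right)} = -2 + K$ ($E{\left(K \right)} = K - 2 = -2 + K$)
$q{\left(X \right)} = \frac{9 + X}{-2 + 2 X}$ ($q{\left(X \right)} = \frac{X + 9}{X + \left(-2 + X\right)} = \frac{9 + X}{-2 + 2 X}$)
$q^{2}{\left(-6 \right)} = \left(\frac{9 - 6}{2 \left(-1 - 6\right)}\right)^{2} = \left(\frac{1}{2} \frac{1}{-7} \cdot 3\right)^{2} = \left(\frac{1}{2} \left(- \frac{1}{7}\right) 3\right)^{2} = \left(- \frac{3}{14}\right)^{2} = \frac{9}{196}$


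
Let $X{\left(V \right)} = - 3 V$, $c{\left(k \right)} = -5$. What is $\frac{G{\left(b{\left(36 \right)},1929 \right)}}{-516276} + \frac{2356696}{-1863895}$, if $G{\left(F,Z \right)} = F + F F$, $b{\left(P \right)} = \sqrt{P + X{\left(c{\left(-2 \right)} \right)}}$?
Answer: $- \frac{405600214247}{320761418340} - \frac{\sqrt{51}}{516276} \approx -1.2645$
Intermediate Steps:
$b{\left(P \right)} = \sqrt{15 + P}$ ($b{\left(P \right)} = \sqrt{P - -15} = \sqrt{P + 15} = \sqrt{15 + P}$)
$G{\left(F,Z \right)} = F + F^{2}$
$\frac{G{\left(b{\left(36 \right)},1929 \right)}}{-516276} + \frac{2356696}{-1863895} = \frac{\sqrt{15 + 36} \left(1 + \sqrt{15 + 36}\right)}{-516276} + \frac{2356696}{-1863895} = \sqrt{51} \left(1 + \sqrt{51}\right) \left(- \frac{1}{516276}\right) + 2356696 \left(- \frac{1}{1863895}\right) = - \frac{\sqrt{51} \left(1 + \sqrt{51}\right)}{516276} - \frac{2356696}{1863895} = - \frac{2356696}{1863895} - \frac{\sqrt{51} \left(1 + \sqrt{51}\right)}{516276}$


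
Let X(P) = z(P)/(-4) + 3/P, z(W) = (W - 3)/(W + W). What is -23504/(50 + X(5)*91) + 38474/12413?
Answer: -5758116566/24838413 ≈ -231.82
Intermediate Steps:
z(W) = (-3 + W)/(2*W) (z(W) = (-3 + W)/((2*W)) = (-3 + W)*(1/(2*W)) = (-3 + W)/(2*W))
X(P) = 3/P - (-3 + P)/(8*P) (X(P) = ((-3 + P)/(2*P))/(-4) + 3/P = ((-3 + P)/(2*P))*(-1/4) + 3/P = -(-3 + P)/(8*P) + 3/P = 3/P - (-3 + P)/(8*P))
-23504/(50 + X(5)*91) + 38474/12413 = -23504/(50 + ((1/8)*(27 - 1*5)/5)*91) + 38474/12413 = -23504/(50 + ((1/8)*(1/5)*(27 - 5))*91) + 38474*(1/12413) = -23504/(50 + ((1/8)*(1/5)*22)*91) + 38474/12413 = -23504/(50 + (11/20)*91) + 38474/12413 = -23504/(50 + 1001/20) + 38474/12413 = -23504/2001/20 + 38474/12413 = -23504*20/2001 + 38474/12413 = -470080/2001 + 38474/12413 = -5758116566/24838413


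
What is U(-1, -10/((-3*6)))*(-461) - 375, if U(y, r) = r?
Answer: -5680/9 ≈ -631.11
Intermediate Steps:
U(-1, -10/((-3*6)))*(-461) - 375 = -10/((-3*6))*(-461) - 375 = -10/(-18)*(-461) - 375 = -10*(-1/18)*(-461) - 375 = (5/9)*(-461) - 375 = -2305/9 - 375 = -5680/9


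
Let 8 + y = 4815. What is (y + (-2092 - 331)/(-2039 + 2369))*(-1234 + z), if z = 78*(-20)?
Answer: -201153649/15 ≈ -1.3410e+7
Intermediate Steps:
z = -1560
y = 4807 (y = -8 + 4815 = 4807)
(y + (-2092 - 331)/(-2039 + 2369))*(-1234 + z) = (4807 + (-2092 - 331)/(-2039 + 2369))*(-1234 - 1560) = (4807 - 2423/330)*(-2794) = (1583887/330)*(-2794) = -201153649/15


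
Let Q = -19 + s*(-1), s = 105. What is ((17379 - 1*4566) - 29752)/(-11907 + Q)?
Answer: 16939/12031 ≈ 1.4079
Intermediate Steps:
Q = -124 (Q = -19 + 105*(-1) = -19 - 105 = -124)
((17379 - 1*4566) - 29752)/(-11907 + Q) = ((17379 - 1*4566) - 29752)/(-11907 - 124) = ((17379 - 4566) - 29752)/(-12031) = (12813 - 29752)*(-1/12031) = -16939*(-1/12031) = 16939/12031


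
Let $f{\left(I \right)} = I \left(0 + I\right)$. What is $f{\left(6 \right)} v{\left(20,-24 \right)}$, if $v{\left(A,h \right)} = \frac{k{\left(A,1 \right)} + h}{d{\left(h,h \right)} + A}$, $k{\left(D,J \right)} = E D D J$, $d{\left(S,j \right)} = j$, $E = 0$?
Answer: $216$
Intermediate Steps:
$k{\left(D,J \right)} = 0$ ($k{\left(D,J \right)} = 0 D D J = 0 D J = 0$)
$v{\left(A,h \right)} = \frac{h}{A + h}$ ($v{\left(A,h \right)} = \frac{0 + h}{h + A} = \frac{h}{A + h}$)
$f{\left(I \right)} = I^{2}$ ($f{\left(I \right)} = I I = I^{2}$)
$f{\left(6 \right)} v{\left(20,-24 \right)} = 6^{2} \left(- \frac{24}{20 - 24}\right) = 36 \left(- \frac{24}{-4}\right) = 36 \left(\left(-24\right) \left(- \frac{1}{4}\right)\right) = 36 \cdot 6 = 216$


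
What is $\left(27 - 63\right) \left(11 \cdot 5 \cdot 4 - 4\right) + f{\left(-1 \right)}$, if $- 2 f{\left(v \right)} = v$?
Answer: $- \frac{15551}{2} \approx -7775.5$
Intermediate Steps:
$f{\left(v \right)} = - \frac{v}{2}$
$\left(27 - 63\right) \left(11 \cdot 5 \cdot 4 - 4\right) + f{\left(-1 \right)} = \left(27 - 63\right) \left(11 \cdot 5 \cdot 4 - 4\right) - - \frac{1}{2} = \left(27 - 63\right) \left(11 \cdot 20 - 4\right) + \frac{1}{2} = - 36 \left(220 - 4\right) + \frac{1}{2} = \left(-36\right) 216 + \frac{1}{2} = -7776 + \frac{1}{2} = - \frac{15551}{2}$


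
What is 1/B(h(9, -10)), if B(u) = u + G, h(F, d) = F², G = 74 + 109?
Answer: 1/264 ≈ 0.0037879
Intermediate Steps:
G = 183
B(u) = 183 + u (B(u) = u + 183 = 183 + u)
1/B(h(9, -10)) = 1/(183 + 9²) = 1/(183 + 81) = 1/264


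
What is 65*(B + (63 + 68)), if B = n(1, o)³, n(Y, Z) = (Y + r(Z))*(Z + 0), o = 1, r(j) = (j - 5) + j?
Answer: 7995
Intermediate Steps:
r(j) = -5 + 2*j (r(j) = (-5 + j) + j = -5 + 2*j)
n(Y, Z) = Z*(-5 + Y + 2*Z) (n(Y, Z) = (Y + (-5 + 2*Z))*(Z + 0) = (-5 + Y + 2*Z)*Z = Z*(-5 + Y + 2*Z))
B = -8 (B = (1*(-5 + 1 + 2*1))³ = (1*(-5 + 1 + 2))³ = (1*(-2))³ = (-2)³ = -8)
65*(B + (63 + 68)) = 65*(-8 + (63 + 68)) = 65*(-8 + 131) = 65*123 = 7995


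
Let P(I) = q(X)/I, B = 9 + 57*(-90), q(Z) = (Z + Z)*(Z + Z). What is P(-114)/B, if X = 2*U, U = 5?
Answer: 200/291897 ≈ 0.00068517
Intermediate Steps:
X = 10 (X = 2*5 = 10)
q(Z) = 4*Z**2 (q(Z) = (2*Z)*(2*Z) = 4*Z**2)
B = -5121 (B = 9 - 5130 = -5121)
P(I) = 400/I (P(I) = (4*10**2)/I = (4*100)/I = 400/I)
P(-114)/B = (400/(-114))/(-5121) = (400*(-1/114))*(-1/5121) = -200/57*(-1/5121) = 200/291897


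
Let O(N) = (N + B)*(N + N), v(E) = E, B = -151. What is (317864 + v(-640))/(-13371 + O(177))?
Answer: -317224/4167 ≈ -76.128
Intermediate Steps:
O(N) = 2*N*(-151 + N) (O(N) = (N - 151)*(N + N) = (-151 + N)*(2*N) = 2*N*(-151 + N))
(317864 + v(-640))/(-13371 + O(177)) = (317864 - 640)/(-13371 + 2*177*(-151 + 177)) = 317224/(-13371 + 2*177*26) = 317224/(-13371 + 9204) = 317224/(-4167) = 317224*(-1/4167) = -317224/4167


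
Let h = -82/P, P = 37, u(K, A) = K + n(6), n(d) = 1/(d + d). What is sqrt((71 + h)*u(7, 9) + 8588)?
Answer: sqrt(447263067)/222 ≈ 95.264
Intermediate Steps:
n(d) = 1/(2*d)
u(K, A) = 1/12 + K (u(K, A) = K + (1/2)/6 = K + (1/2)*(1/6) = K + 1/12 = 1/12 + K)
h = -82/37 ≈ -2.2162
sqrt((71 + h)*u(7, 9) + 8588) = sqrt((71 - 82/37)*(1/12 + 7) + 8588) = sqrt((2545/37)*(85/12) + 8588) = sqrt(216325/444 + 8588) = sqrt(4029397/444) = sqrt(447263067)/222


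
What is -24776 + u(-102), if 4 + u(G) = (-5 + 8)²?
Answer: -24771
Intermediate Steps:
u(G) = 5 (u(G) = -4 + (-5 + 8)² = -4 + 3² = -4 + 9 = 5)
-24776 + u(-102) = -24776 + 5 = -24771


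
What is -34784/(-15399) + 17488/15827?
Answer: 819824080/243719973 ≈ 3.3638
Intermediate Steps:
-34784/(-15399) + 17488/15827 = -34784*(-1/15399) + 17488*(1/15827) = 34784/15399 + 17488/15827 = 819824080/243719973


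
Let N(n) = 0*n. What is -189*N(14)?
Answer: 0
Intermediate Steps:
N(n) = 0
-189*N(14) = -189*0 = 0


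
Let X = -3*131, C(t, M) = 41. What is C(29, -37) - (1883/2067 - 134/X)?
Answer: 10762858/270777 ≈ 39.748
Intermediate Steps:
X = -393
C(29, -37) - (1883/2067 - 134/X) = 41 - (1883/2067 - 134/(-393)) = 41 - (1883*(1/2067) - 134*(-1/393)) = 41 - (1883/2067 + 134/393) = 41 - 1*338999/270777 = 41 - 338999/270777 = 10762858/270777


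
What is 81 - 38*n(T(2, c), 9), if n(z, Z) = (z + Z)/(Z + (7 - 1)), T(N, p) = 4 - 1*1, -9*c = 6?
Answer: 253/5 ≈ 50.600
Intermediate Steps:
c = -⅔ (c = -⅑*6 = -⅔ ≈ -0.66667)
T(N, p) = 3 (T(N, p) = 4 - 1 = 3)
n(z, Z) = (Z + z)/(6 + Z) (n(z, Z) = (Z + z)/(Z + 6) = (Z + z)/(6 + Z))
81 - 38*n(T(2, c), 9) = 81 - 38*(9 + 3)/(6 + 9) = 81 - 38*12/15 = 81 - 38*⅘ = 81 - 152/5 = 253/5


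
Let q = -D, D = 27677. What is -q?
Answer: 27677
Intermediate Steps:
q = -27677 (q = -1*27677 = -27677)
-q = -1*(-27677) = 27677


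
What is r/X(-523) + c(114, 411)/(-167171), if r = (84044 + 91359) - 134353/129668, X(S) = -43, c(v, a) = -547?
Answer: -3802137826932493/932099356804 ≈ -4079.1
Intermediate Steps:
r = 22744021851/129668 (r = 175403 - 134353*1/129668 = 175403 - 134353/129668 = 22744021851/129668 ≈ 1.7540e+5)
r/X(-523) + c(114, 411)/(-167171) = (22744021851/129668)/(-43) - 547/(-167171) = (22744021851/129668)*(-1/43) - 547*(-1/167171) = -22744021851/5575724 + 547/167171 = -3802137826932493/932099356804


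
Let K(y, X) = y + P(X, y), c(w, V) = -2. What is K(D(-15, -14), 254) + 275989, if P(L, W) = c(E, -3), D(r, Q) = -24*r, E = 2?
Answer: 276347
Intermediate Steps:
P(L, W) = -2
K(y, X) = -2 + y (K(y, X) = y - 2 = -2 + y)
K(D(-15, -14), 254) + 275989 = (-2 - 24*(-15)) + 275989 = (-2 + 360) + 275989 = 358 + 275989 = 276347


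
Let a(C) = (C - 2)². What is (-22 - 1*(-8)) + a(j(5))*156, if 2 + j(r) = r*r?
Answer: 68782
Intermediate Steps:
j(r) = -2 + r² (j(r) = -2 + r*r = -2 + r²)
a(C) = (-2 + C)²
(-22 - 1*(-8)) + a(j(5))*156 = (-22 - 1*(-8)) + (-2 + (-2 + 5²))²*156 = (-22 + 8) + (-2 + (-2 + 25))²*156 = -14 + (-2 + 23)²*156 = -14 + 21²*156 = -14 + 441*156 = -14 + 68796 = 68782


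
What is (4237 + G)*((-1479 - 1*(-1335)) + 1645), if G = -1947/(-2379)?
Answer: 5044245590/793 ≈ 6.3610e+6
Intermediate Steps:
G = 649/793 (G = -1947*(-1/2379) = 649/793 ≈ 0.81841)
(4237 + G)*((-1479 - 1*(-1335)) + 1645) = (4237 + 649/793)*((-1479 - 1*(-1335)) + 1645) = 3360590*((-1479 + 1335) + 1645)/793 = 3360590*(-144 + 1645)/793 = (3360590/793)*1501 = 5044245590/793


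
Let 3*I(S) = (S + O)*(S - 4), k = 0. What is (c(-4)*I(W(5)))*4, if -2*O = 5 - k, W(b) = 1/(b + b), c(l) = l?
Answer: -1248/25 ≈ -49.920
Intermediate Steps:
W(b) = 1/(2*b)
O = -5/2 (O = -(5 - 1*0)/2 = -(5 + 0)/2 = -½*5 = -5/2 ≈ -2.5000)
I(S) = (-4 + S)*(-5/2 + S)/3 (I(S) = ((S - 5/2)*(S - 4))/3 = ((-5/2 + S)*(-4 + S))/3 = ((-4 + S)*(-5/2 + S))/3 = (-4 + S)*(-5/2 + S)/3)
(c(-4)*I(W(5)))*4 = -4*(10/3 - 13/(12*5) + ((½)/5)²/3)*4 = -4*(10/3 - 13/(12*5) + ((½)*(⅕))²/3)*4 = -4*(10/3 - 13/6*⅒ + (⅒)²/3)*4 = -4*(10/3 - 13/60 + (⅓)*(1/100))*4 = -4*(10/3 - 13/60 + 1/300)*4 = -4*78/25*4 = -312/25*4 = -1248/25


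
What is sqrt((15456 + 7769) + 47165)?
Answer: sqrt(70390) ≈ 265.31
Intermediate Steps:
sqrt((15456 + 7769) + 47165) = sqrt(23225 + 47165) = sqrt(70390)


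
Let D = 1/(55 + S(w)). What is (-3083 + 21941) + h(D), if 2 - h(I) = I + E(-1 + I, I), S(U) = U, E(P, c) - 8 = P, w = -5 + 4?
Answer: 509030/27 ≈ 18853.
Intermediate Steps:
w = -1
E(P, c) = 8 + P
D = 1/54 (D = 1/(55 - 1) = 1/54 ≈ 0.018519)
h(I) = -5 - 2*I (h(I) = 2 - (I + (8 + (-1 + I))) = 2 - (I + (7 + I)) = 2 - (7 + 2*I) = 2 + (-7 - 2*I) = -5 - 2*I)
(-3083 + 21941) + h(D) = (-3083 + 21941) + (-5 - 2*1/54) = 18858 + (-5 - 1/27) = 18858 - 136/27 = 509030/27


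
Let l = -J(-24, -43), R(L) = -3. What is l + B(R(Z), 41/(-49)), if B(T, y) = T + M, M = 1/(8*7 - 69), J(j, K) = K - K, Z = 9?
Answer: -40/13 ≈ -3.0769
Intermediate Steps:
J(j, K) = 0
l = 0 (l = -1*0 = 0)
M = -1/13 (M = 1/(56 - 69) = 1/(-13) = -1/13 ≈ -0.076923)
B(T, y) = -1/13 + T (B(T, y) = T - 1/13 = -1/13 + T)
l + B(R(Z), 41/(-49)) = 0 + (-1/13 - 3) = 0 - 40/13 = -40/13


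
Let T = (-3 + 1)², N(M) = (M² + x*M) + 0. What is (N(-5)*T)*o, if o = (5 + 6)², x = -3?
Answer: 19360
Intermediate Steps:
N(M) = M² - 3*M (N(M) = (M² - 3*M) + 0 = M² - 3*M)
T = 4 (T = (-2)² = 4)
o = 121 (o = 11² = 121)
(N(-5)*T)*o = (-5*(-3 - 5)*4)*121 = (-5*(-8)*4)*121 = (40*4)*121 = 160*121 = 19360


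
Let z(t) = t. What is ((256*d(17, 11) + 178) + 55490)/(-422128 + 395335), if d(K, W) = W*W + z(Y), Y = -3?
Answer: -85876/26793 ≈ -3.2052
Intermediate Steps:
d(K, W) = -3 + W**2 (d(K, W) = W*W - 3 = W**2 - 3 = -3 + W**2)
((256*d(17, 11) + 178) + 55490)/(-422128 + 395335) = ((256*(-3 + 11**2) + 178) + 55490)/(-422128 + 395335) = ((256*(-3 + 121) + 178) + 55490)/(-26793) = ((256*118 + 178) + 55490)*(-1/26793) = ((30208 + 178) + 55490)*(-1/26793) = (30386 + 55490)*(-1/26793) = 85876*(-1/26793) = -85876/26793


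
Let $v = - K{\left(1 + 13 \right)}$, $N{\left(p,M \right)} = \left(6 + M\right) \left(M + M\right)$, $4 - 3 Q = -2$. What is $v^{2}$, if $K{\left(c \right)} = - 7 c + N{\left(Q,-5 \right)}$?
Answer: $11664$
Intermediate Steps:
$Q = 2$ ($Q = \frac{4}{3} - - \frac{2}{3} = \frac{4}{3} + \frac{2}{3} = 2$)
$N{\left(p,M \right)} = 2 M \left(6 + M\right)$ ($N{\left(p,M \right)} = \left(6 + M\right) 2 M = 2 M \left(6 + M\right)$)
$K{\left(c \right)} = -10 - 7 c$ ($K{\left(c \right)} = - 7 c + 2 \left(-5\right) \left(6 - 5\right) = - 7 c + 2 \left(-5\right) 1 = - 7 c - 10 = -10 - 7 c$)
$v = 108$ ($v = - (-10 - 7 \left(1 + 13\right)) = - (-10 - 98) = \left(-1\right) \left(-108\right) = 108$)
$v^{2} = 108^{2} = 11664$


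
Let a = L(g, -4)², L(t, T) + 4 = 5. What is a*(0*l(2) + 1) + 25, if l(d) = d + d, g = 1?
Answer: 26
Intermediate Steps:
L(t, T) = 1 (L(t, T) = -4 + 5 = 1)
l(d) = 2*d
a = 1 (a = 1² = 1)
a*(0*l(2) + 1) + 25 = 1*(0*(2*2) + 1) + 25 = 1*(0*4 + 1) + 25 = 1*(0 + 1) + 25 = 1*1 + 25 = 1 + 25 = 26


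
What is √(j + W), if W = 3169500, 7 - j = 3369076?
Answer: I*√199569 ≈ 446.73*I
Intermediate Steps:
j = -3369069 (j = 7 - 1*3369076 = 7 - 3369076 = -3369069)
√(j + W) = √(-3369069 + 3169500) = √(-199569) = I*√199569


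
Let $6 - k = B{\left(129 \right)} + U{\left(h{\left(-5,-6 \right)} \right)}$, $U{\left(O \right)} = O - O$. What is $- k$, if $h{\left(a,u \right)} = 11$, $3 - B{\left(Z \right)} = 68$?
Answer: $-71$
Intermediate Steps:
$B{\left(Z \right)} = -65$ ($B{\left(Z \right)} = 3 - 68 = -65$)
$U{\left(O \right)} = 0$
$k = 71$ ($k = 6 - \left(-65 + 0\right) = 6 - -65 = 6 + 65 = 71$)
$- k = \left(-1\right) 71 = -71$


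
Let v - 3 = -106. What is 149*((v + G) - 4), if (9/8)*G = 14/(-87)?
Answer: -12500057/783 ≈ -15964.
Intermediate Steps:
v = -103 (v = 3 - 106 = -103)
G = -112/783 (G = 8*(14/(-87))/9 = 8*(14*(-1/87))/9 = (8/9)*(-14/87) = -112/783 ≈ -0.14304)
149*((v + G) - 4) = 149*((-103 - 112/783) - 4) = 149*(-80761/783 - 4) = 149*(-83893/783) = -12500057/783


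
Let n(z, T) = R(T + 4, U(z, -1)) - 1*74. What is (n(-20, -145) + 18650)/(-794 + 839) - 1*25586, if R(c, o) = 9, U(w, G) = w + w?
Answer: -25173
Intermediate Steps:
U(w, G) = 2*w
n(z, T) = -65 (n(z, T) = 9 - 1*74 = 9 - 74 = -65)
(n(-20, -145) + 18650)/(-794 + 839) - 1*25586 = (-65 + 18650)/(-794 + 839) - 1*25586 = 18585/45 - 25586 = 18585*(1/45) - 25586 = 413 - 25586 = -25173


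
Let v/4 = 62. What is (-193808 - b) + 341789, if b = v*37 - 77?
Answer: 138882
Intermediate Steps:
v = 248 (v = 4*62 = 248)
b = 9099 (b = 248*37 - 77 = 9176 - 77 = 9099)
(-193808 - b) + 341789 = (-193808 - 1*9099) + 341789 = (-193808 - 9099) + 341789 = -202907 + 341789 = 138882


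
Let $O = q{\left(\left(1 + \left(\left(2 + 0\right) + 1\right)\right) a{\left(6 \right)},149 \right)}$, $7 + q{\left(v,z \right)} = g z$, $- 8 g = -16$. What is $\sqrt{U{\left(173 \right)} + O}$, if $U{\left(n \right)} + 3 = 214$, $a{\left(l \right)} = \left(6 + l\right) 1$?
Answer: $\sqrt{502} \approx 22.405$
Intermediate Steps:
$g = 2$ ($g = \left(- \frac{1}{8}\right) \left(-16\right) = 2$)
$a{\left(l \right)} = 6 + l$
$U{\left(n \right)} = 211$ ($U{\left(n \right)} = -3 + 214 = 211$)
$q{\left(v,z \right)} = -7 + 2 z$
$O = 291$ ($O = -7 + 2 \cdot 149 = -7 + 298 = 291$)
$\sqrt{U{\left(173 \right)} + O} = \sqrt{211 + 291} = \sqrt{502}$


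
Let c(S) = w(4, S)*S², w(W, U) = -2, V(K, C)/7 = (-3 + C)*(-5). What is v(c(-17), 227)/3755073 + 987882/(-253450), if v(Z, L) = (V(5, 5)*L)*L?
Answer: -330269341349/67980232275 ≈ -4.8583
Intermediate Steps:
V(K, C) = 105 - 35*C (V(K, C) = 7*((-3 + C)*(-5)) = 7*(15 - 5*C) = 105 - 35*C)
c(S) = -2*S²
v(Z, L) = -70*L² (v(Z, L) = ((105 - 35*5)*L)*L = ((105 - 175)*L)*L = (-70*L)*L = -70*L²)
v(c(-17), 227)/3755073 + 987882/(-253450) = -70*227²/3755073 + 987882/(-253450) = -70*51529*(1/3755073) + 987882*(-1/253450) = -3607030*1/3755073 - 493941/126725 = -515290/536439 - 493941/126725 = -330269341349/67980232275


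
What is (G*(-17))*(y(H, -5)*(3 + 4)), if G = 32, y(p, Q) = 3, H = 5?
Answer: -11424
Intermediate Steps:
(G*(-17))*(y(H, -5)*(3 + 4)) = (32*(-17))*(3*(3 + 4)) = -1632*7 = -544*21 = -11424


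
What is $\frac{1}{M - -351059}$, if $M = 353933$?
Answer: $\frac{1}{704992} \approx 1.4185 \cdot 10^{-6}$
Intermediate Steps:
$\frac{1}{M - -351059} = \frac{1}{353933 - -351059} = \frac{1}{353933 + 351059} = \frac{1}{704992}$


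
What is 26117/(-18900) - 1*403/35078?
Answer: -65982059/47355300 ≈ -1.3933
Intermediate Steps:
26117/(-18900) - 1*403/35078 = 26117*(-1/18900) - 403*1/35078 = -3731/2700 - 403/35078 = -65982059/47355300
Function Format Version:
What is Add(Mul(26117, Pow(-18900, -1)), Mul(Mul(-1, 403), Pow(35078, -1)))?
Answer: Rational(-65982059, 47355300) ≈ -1.3933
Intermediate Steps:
Add(Mul(26117, Pow(-18900, -1)), Mul(Mul(-1, 403), Pow(35078, -1))) = Add(Mul(26117, Rational(-1, 18900)), Mul(-403, Rational(1, 35078))) = Add(Rational(-3731, 2700), Rational(-403, 35078)) = Rational(-65982059, 47355300)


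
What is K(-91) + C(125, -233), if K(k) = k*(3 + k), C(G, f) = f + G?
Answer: 7900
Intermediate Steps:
C(G, f) = G + f
K(-91) + C(125, -233) = -91*(3 - 91) + (125 - 233) = -91*(-88) - 108 = 8008 - 108 = 7900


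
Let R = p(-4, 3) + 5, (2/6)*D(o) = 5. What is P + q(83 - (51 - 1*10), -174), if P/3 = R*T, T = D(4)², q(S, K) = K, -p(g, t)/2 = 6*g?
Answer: 35601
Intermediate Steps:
D(o) = 15 (D(o) = 3*5 = 15)
p(g, t) = -12*g
R = 53 (R = -12*(-4) + 5 = 48 + 5 = 53)
T = 225 (T = 15² = 225)
P = 35775 (P = 3*(53*225) = 3*11925 = 35775)
P + q(83 - (51 - 1*10), -174) = 35775 - 174 = 35601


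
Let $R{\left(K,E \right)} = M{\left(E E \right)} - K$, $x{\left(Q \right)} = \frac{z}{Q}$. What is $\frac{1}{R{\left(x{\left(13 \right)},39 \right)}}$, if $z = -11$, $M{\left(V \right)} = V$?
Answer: $\frac{13}{19784} \approx 0.0006571$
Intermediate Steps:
$x{\left(Q \right)} = - \frac{11}{Q}$
$R{\left(K,E \right)} = E^{2} - K$ ($R{\left(K,E \right)} = E E - K = E^{2} - K$)
$\frac{1}{R{\left(x{\left(13 \right)},39 \right)}} = \frac{1}{39^{2} - - \frac{11}{13}} = \frac{1}{1521 - \left(-11\right) \frac{1}{13}} = \frac{1}{1521 - - \frac{11}{13}} = \frac{1}{1521 + \frac{11}{13}} = \frac{1}{\frac{19784}{13}} = \frac{13}{19784}$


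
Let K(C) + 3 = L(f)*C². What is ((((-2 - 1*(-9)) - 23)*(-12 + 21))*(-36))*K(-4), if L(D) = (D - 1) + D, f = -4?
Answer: -762048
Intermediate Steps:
L(D) = -1 + 2*D (L(D) = (-1 + D) + D = -1 + 2*D)
K(C) = -3 - 9*C² (K(C) = -3 + (-1 + 2*(-4))*C² = -3 + (-1 - 8)*C² = -3 - 9*C²)
((((-2 - 1*(-9)) - 23)*(-12 + 21))*(-36))*K(-4) = ((((-2 - 1*(-9)) - 23)*(-12 + 21))*(-36))*(-3 - 9*(-4)²) = ((((-2 + 9) - 23)*9)*(-36))*(-3 - 9*16) = (((7 - 23)*9)*(-36))*(-3 - 144) = (-16*9*(-36))*(-147) = -144*(-36)*(-147) = 5184*(-147) = -762048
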